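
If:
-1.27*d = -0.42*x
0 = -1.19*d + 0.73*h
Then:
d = 0.330708661417323*x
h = 0.539100420666595*x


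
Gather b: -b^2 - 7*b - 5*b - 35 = -b^2 - 12*b - 35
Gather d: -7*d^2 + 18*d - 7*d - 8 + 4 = -7*d^2 + 11*d - 4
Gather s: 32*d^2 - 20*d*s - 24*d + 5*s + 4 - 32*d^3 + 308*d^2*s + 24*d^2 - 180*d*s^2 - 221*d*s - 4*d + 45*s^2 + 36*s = -32*d^3 + 56*d^2 - 28*d + s^2*(45 - 180*d) + s*(308*d^2 - 241*d + 41) + 4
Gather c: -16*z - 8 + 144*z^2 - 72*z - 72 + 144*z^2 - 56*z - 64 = 288*z^2 - 144*z - 144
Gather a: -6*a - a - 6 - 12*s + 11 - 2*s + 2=-7*a - 14*s + 7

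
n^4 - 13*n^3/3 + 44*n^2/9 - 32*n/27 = n*(n - 8/3)*(n - 4/3)*(n - 1/3)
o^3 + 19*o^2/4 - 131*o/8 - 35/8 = (o - 5/2)*(o + 1/4)*(o + 7)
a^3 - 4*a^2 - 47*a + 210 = (a - 6)*(a - 5)*(a + 7)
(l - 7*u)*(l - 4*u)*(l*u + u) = l^3*u - 11*l^2*u^2 + l^2*u + 28*l*u^3 - 11*l*u^2 + 28*u^3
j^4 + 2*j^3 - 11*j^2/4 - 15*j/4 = j*(j - 3/2)*(j + 1)*(j + 5/2)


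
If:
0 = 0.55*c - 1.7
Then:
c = 3.09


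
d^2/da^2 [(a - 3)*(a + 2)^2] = 6*a + 2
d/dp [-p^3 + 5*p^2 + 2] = p*(10 - 3*p)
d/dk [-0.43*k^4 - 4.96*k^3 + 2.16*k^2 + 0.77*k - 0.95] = -1.72*k^3 - 14.88*k^2 + 4.32*k + 0.77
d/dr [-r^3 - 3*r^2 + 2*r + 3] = -3*r^2 - 6*r + 2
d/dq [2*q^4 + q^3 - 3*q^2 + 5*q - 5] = 8*q^3 + 3*q^2 - 6*q + 5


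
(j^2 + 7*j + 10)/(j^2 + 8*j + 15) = (j + 2)/(j + 3)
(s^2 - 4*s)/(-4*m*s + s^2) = (4 - s)/(4*m - s)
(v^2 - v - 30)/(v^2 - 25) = (v - 6)/(v - 5)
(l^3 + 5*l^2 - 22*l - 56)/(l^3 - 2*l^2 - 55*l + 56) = (l^2 - 2*l - 8)/(l^2 - 9*l + 8)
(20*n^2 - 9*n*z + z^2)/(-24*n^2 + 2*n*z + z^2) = (-5*n + z)/(6*n + z)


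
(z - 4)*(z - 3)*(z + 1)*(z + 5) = z^4 - z^3 - 25*z^2 + 37*z + 60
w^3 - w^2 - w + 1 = (w - 1)^2*(w + 1)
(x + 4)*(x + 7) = x^2 + 11*x + 28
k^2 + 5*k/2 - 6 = (k - 3/2)*(k + 4)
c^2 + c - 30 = (c - 5)*(c + 6)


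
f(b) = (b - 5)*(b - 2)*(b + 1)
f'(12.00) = 291.00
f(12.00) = 910.00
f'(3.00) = -6.00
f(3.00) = -8.00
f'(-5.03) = 139.26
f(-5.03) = -284.16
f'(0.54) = -2.61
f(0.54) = 10.03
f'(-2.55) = 53.11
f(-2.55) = -53.25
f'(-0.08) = 3.98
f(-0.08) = 9.72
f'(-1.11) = 20.02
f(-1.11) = -2.09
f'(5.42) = 26.09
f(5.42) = 9.22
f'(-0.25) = 6.19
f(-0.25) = 8.86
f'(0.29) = -0.23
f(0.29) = 10.39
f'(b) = (b - 5)*(b - 2) + (b - 5)*(b + 1) + (b - 2)*(b + 1) = 3*b^2 - 12*b + 3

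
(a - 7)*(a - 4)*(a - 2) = a^3 - 13*a^2 + 50*a - 56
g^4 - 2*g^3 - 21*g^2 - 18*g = g*(g - 6)*(g + 1)*(g + 3)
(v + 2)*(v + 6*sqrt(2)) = v^2 + 2*v + 6*sqrt(2)*v + 12*sqrt(2)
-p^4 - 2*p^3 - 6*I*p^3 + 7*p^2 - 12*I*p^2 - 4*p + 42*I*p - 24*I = (p + 4)*(p + 6*I)*(I*p - I)^2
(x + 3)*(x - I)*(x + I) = x^3 + 3*x^2 + x + 3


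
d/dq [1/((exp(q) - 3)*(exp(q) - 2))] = (5 - 2*exp(q))*exp(q)/(exp(4*q) - 10*exp(3*q) + 37*exp(2*q) - 60*exp(q) + 36)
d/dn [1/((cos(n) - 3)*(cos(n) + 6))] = (2*cos(n) + 3)*sin(n)/((cos(n) - 3)^2*(cos(n) + 6)^2)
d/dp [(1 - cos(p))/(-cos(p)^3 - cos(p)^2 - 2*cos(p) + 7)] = (-2*sin(p)^2*cos(p) + 2*sin(p)^2 + 3)*sin(p)/(cos(p)^3 + cos(p)^2 + 2*cos(p) - 7)^2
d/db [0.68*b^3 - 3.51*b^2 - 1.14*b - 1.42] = 2.04*b^2 - 7.02*b - 1.14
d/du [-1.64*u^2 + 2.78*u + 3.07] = 2.78 - 3.28*u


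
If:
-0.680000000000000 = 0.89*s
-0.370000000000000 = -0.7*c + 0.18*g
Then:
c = 0.257142857142857*g + 0.528571428571429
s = -0.76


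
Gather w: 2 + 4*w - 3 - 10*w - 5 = -6*w - 6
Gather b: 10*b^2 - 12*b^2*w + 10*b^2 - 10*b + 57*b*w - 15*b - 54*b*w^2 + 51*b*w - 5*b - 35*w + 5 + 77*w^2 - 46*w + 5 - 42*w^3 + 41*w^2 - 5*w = b^2*(20 - 12*w) + b*(-54*w^2 + 108*w - 30) - 42*w^3 + 118*w^2 - 86*w + 10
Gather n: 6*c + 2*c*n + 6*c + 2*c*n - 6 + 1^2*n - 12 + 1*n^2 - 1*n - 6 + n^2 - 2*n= 12*c + 2*n^2 + n*(4*c - 2) - 24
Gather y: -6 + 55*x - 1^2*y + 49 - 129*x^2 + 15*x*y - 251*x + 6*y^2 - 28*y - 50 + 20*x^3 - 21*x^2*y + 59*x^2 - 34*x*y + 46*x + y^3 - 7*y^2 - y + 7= 20*x^3 - 70*x^2 - 150*x + y^3 - y^2 + y*(-21*x^2 - 19*x - 30)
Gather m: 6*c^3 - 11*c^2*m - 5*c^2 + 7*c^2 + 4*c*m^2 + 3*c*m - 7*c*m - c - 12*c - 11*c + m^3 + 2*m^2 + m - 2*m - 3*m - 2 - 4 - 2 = 6*c^3 + 2*c^2 - 24*c + m^3 + m^2*(4*c + 2) + m*(-11*c^2 - 4*c - 4) - 8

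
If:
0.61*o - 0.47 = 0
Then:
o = 0.77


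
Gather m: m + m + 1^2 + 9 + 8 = 2*m + 18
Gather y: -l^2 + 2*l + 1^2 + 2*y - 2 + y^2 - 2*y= -l^2 + 2*l + y^2 - 1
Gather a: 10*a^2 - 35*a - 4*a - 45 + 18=10*a^2 - 39*a - 27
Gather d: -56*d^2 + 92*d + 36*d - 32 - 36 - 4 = -56*d^2 + 128*d - 72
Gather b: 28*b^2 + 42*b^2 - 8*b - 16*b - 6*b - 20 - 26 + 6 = 70*b^2 - 30*b - 40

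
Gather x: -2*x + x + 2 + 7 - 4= 5 - x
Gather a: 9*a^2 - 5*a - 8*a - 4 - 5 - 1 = 9*a^2 - 13*a - 10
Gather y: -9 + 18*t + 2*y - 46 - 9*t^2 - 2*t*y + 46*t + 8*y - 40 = -9*t^2 + 64*t + y*(10 - 2*t) - 95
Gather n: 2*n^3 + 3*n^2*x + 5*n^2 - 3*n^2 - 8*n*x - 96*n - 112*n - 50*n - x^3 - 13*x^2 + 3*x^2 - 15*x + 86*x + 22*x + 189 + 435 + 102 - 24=2*n^3 + n^2*(3*x + 2) + n*(-8*x - 258) - x^3 - 10*x^2 + 93*x + 702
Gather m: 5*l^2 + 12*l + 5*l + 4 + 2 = 5*l^2 + 17*l + 6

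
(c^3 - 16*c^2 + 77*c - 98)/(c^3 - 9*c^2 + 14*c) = (c - 7)/c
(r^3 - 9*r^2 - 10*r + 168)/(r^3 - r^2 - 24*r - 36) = (r^2 - 3*r - 28)/(r^2 + 5*r + 6)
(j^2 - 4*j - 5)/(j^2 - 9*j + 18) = (j^2 - 4*j - 5)/(j^2 - 9*j + 18)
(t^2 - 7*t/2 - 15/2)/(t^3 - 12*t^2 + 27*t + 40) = (t + 3/2)/(t^2 - 7*t - 8)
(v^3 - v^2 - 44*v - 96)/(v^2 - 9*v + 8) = (v^2 + 7*v + 12)/(v - 1)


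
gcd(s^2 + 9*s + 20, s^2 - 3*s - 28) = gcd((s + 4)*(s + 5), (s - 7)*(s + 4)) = s + 4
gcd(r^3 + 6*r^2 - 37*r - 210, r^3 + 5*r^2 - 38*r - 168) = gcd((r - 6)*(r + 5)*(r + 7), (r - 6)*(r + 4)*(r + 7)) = r^2 + r - 42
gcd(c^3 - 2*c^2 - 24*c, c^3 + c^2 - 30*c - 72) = c^2 - 2*c - 24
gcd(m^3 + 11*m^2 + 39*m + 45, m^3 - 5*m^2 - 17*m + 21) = m + 3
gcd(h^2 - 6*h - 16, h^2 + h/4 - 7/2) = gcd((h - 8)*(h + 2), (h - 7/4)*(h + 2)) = h + 2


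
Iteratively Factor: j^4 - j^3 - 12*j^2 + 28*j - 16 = (j - 2)*(j^3 + j^2 - 10*j + 8) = (j - 2)*(j - 1)*(j^2 + 2*j - 8) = (j - 2)^2*(j - 1)*(j + 4)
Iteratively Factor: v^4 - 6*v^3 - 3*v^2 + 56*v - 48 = (v - 4)*(v^3 - 2*v^2 - 11*v + 12) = (v - 4)*(v + 3)*(v^2 - 5*v + 4) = (v - 4)^2*(v + 3)*(v - 1)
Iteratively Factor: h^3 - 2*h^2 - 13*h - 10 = (h + 2)*(h^2 - 4*h - 5) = (h + 1)*(h + 2)*(h - 5)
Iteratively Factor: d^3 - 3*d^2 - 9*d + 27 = (d + 3)*(d^2 - 6*d + 9) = (d - 3)*(d + 3)*(d - 3)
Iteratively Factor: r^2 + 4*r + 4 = (r + 2)*(r + 2)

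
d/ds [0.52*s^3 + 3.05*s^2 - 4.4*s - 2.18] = 1.56*s^2 + 6.1*s - 4.4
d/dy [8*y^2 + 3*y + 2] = 16*y + 3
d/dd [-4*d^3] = -12*d^2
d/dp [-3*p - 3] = -3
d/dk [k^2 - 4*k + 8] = 2*k - 4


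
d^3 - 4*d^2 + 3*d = d*(d - 3)*(d - 1)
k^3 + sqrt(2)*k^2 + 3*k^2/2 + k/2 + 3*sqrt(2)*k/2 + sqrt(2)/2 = (k + 1/2)*(k + 1)*(k + sqrt(2))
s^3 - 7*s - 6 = (s - 3)*(s + 1)*(s + 2)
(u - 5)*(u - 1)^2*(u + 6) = u^4 - u^3 - 31*u^2 + 61*u - 30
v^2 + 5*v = v*(v + 5)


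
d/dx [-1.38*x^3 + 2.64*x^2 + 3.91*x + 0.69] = -4.14*x^2 + 5.28*x + 3.91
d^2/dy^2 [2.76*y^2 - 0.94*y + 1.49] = 5.52000000000000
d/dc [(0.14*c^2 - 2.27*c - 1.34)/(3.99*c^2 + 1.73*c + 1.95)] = (9.2995*c^2 + 11.2392*c - 2.1083)/(15.9201*c^4 + 13.8054*c^3 + 18.5539*c^2 + 6.747*c + 3.8025)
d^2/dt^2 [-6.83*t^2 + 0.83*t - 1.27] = -13.6600000000000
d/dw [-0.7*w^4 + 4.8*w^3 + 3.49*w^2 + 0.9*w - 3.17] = -2.8*w^3 + 14.4*w^2 + 6.98*w + 0.9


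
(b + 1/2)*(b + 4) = b^2 + 9*b/2 + 2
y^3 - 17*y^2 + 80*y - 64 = (y - 8)^2*(y - 1)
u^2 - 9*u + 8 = (u - 8)*(u - 1)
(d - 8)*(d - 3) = d^2 - 11*d + 24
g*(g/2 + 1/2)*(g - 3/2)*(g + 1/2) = g^4/2 - 7*g^2/8 - 3*g/8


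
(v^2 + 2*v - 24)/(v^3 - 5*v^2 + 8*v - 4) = (v^2 + 2*v - 24)/(v^3 - 5*v^2 + 8*v - 4)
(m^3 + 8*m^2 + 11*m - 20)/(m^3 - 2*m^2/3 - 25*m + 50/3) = 3*(m^2 + 3*m - 4)/(3*m^2 - 17*m + 10)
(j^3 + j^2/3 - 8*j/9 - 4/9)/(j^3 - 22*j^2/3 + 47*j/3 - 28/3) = (9*j^2 + 12*j + 4)/(3*(3*j^2 - 19*j + 28))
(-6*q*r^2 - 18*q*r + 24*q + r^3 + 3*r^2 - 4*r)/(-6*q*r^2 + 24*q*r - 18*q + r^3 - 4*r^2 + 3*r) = (r + 4)/(r - 3)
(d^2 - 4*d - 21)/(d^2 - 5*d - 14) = (d + 3)/(d + 2)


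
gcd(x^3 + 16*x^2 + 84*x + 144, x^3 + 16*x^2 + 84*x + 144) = x^3 + 16*x^2 + 84*x + 144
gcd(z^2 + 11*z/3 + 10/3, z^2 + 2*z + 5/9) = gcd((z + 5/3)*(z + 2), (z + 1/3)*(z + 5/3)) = z + 5/3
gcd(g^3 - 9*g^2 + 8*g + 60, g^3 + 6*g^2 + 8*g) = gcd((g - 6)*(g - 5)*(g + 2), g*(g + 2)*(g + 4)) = g + 2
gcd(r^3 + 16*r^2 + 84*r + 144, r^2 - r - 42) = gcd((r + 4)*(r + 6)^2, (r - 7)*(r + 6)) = r + 6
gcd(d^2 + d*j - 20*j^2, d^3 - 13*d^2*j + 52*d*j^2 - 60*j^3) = 1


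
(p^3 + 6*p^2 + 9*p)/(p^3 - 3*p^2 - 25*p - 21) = p*(p + 3)/(p^2 - 6*p - 7)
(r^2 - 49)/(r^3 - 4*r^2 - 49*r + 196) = 1/(r - 4)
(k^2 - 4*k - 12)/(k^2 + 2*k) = (k - 6)/k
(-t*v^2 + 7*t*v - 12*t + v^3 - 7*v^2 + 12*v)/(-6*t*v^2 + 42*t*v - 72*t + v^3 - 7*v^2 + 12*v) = (t - v)/(6*t - v)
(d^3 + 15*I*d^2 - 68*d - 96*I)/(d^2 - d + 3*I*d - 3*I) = (d^2 + 12*I*d - 32)/(d - 1)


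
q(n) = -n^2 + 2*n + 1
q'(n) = 2 - 2*n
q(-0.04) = 0.92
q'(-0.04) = 2.08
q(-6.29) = -51.14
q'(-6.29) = 14.58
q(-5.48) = -39.99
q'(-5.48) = 12.96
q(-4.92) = -33.05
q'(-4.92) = 11.84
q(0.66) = 1.88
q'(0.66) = 0.68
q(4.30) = -8.89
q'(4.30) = -6.60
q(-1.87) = -6.24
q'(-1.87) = 5.74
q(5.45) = -17.80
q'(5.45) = -8.90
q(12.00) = -119.00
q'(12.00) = -22.00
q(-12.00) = -167.00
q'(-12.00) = 26.00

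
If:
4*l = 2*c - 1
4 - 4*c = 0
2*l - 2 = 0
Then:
No Solution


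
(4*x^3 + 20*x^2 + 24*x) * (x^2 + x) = 4*x^5 + 24*x^4 + 44*x^3 + 24*x^2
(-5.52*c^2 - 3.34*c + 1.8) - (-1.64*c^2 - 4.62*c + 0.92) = -3.88*c^2 + 1.28*c + 0.88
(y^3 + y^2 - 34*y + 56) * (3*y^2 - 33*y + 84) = 3*y^5 - 30*y^4 - 51*y^3 + 1374*y^2 - 4704*y + 4704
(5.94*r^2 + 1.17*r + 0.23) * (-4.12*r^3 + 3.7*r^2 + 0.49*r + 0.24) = -24.4728*r^5 + 17.1576*r^4 + 6.292*r^3 + 2.8499*r^2 + 0.3935*r + 0.0552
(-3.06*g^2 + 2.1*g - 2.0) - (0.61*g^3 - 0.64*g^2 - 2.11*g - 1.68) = -0.61*g^3 - 2.42*g^2 + 4.21*g - 0.32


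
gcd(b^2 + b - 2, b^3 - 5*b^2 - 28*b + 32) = b - 1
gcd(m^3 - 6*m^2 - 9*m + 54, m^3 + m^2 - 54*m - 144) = m + 3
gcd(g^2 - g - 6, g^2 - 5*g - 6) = 1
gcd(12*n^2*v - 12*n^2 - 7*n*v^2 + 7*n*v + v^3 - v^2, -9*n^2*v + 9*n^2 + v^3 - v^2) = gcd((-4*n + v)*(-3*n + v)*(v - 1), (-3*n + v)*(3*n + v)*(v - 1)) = -3*n*v + 3*n + v^2 - v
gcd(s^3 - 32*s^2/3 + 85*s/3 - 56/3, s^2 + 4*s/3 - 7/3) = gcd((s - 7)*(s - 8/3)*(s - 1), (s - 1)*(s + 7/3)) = s - 1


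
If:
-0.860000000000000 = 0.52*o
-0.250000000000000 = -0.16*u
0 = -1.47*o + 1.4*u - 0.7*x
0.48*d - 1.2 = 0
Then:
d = 2.50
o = -1.65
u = 1.56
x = 6.60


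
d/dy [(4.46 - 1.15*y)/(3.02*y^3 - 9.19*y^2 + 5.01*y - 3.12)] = (6.946*y^3 - 50.9761*y^2 + 81.9748*y - 18.7566)/(9.1204*y^6 - 55.5076*y^5 + 114.7165*y^4 - 110.9286*y^3 + 82.4457*y^2 - 31.2624*y + 9.7344)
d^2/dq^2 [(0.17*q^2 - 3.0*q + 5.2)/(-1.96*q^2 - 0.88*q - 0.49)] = (23.636032*q^3 - 118.878312*q^2 - 71.10096*q - 0.734434000000001)/(7.529536*q^6 + 10.141824*q^5 + 10.200624*q^4 + 5.752384*q^3 + 2.550156*q^2 + 0.633864*q + 0.117649)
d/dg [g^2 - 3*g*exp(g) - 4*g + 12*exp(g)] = -3*g*exp(g) + 2*g + 9*exp(g) - 4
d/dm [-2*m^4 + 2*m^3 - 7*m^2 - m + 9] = -8*m^3 + 6*m^2 - 14*m - 1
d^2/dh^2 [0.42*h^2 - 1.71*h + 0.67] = 0.840000000000000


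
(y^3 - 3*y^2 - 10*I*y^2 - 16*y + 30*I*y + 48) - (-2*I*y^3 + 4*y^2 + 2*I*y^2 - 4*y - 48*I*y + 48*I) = y^3 + 2*I*y^3 - 7*y^2 - 12*I*y^2 - 12*y + 78*I*y + 48 - 48*I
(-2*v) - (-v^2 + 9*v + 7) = v^2 - 11*v - 7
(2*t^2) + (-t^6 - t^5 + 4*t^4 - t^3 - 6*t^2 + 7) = -t^6 - t^5 + 4*t^4 - t^3 - 4*t^2 + 7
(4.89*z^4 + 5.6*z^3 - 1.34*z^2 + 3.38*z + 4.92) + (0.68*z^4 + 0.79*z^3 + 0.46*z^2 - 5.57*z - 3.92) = 5.57*z^4 + 6.39*z^3 - 0.88*z^2 - 2.19*z + 1.0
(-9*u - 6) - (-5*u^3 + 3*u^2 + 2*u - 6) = 5*u^3 - 3*u^2 - 11*u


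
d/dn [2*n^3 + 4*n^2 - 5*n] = 6*n^2 + 8*n - 5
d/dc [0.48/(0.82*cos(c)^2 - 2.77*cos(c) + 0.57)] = (0.7872*cos(c) - 1.3296)*sin(c)/(0.82*cos(c)^2 - 2.77*cos(c) + 0.57)^2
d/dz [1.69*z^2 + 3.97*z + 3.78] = 3.38*z + 3.97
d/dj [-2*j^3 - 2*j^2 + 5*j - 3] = -6*j^2 - 4*j + 5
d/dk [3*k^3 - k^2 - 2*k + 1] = 9*k^2 - 2*k - 2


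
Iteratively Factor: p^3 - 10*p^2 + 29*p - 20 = (p - 5)*(p^2 - 5*p + 4) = (p - 5)*(p - 4)*(p - 1)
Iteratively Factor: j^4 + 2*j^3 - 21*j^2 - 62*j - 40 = (j + 4)*(j^3 - 2*j^2 - 13*j - 10) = (j - 5)*(j + 4)*(j^2 + 3*j + 2) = (j - 5)*(j + 1)*(j + 4)*(j + 2)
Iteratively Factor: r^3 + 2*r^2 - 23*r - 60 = (r - 5)*(r^2 + 7*r + 12) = (r - 5)*(r + 4)*(r + 3)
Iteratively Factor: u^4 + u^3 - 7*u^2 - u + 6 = (u - 2)*(u^3 + 3*u^2 - u - 3) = (u - 2)*(u + 1)*(u^2 + 2*u - 3) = (u - 2)*(u + 1)*(u + 3)*(u - 1)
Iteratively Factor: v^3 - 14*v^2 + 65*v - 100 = (v - 4)*(v^2 - 10*v + 25) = (v - 5)*(v - 4)*(v - 5)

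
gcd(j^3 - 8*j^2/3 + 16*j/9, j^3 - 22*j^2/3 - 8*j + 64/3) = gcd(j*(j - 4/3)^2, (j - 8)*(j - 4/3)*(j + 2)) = j - 4/3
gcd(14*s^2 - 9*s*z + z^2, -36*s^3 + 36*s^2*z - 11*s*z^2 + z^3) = -2*s + z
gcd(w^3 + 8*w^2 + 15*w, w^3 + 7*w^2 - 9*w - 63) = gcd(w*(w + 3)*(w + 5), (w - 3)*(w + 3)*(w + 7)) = w + 3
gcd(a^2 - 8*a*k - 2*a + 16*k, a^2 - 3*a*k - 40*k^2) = a - 8*k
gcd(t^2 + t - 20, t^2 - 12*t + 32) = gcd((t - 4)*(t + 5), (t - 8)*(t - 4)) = t - 4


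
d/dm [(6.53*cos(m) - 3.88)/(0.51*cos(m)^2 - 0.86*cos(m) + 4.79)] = (3.3303*cos(m)^2 - 3.9576*cos(m) - 27.9419)*sin(m)/(0.2601*cos(m)^4 - 0.8772*cos(m)^3 + 5.6254*cos(m)^2 - 8.2388*cos(m) + 22.9441)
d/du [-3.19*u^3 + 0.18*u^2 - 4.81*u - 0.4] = -9.57*u^2 + 0.36*u - 4.81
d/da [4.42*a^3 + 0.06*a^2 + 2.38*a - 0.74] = 13.26*a^2 + 0.12*a + 2.38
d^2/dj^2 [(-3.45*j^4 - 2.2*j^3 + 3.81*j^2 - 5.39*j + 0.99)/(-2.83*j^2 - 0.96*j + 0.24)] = (55.2614100000001*j^6 + 56.2377600000001*j^5 + 5.01768000000001*j^4 + 101.363398*j^3 - 63.756018*j^2 + 6.587856*j - 1.124784)/(22.665187*j^6 + 23.065632*j^5 + 2.057976*j^4 - 3.027456*j^3 - 0.174528*j^2 + 0.165888*j - 0.013824)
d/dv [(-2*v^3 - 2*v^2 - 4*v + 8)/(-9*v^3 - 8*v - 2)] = 2*(-9*v^4 - 20*v^3 + 122*v^2 + 4*v + 36)/(81*v^6 + 144*v^4 + 36*v^3 + 64*v^2 + 32*v + 4)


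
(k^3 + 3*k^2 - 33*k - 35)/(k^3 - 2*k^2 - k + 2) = (k^2 + 2*k - 35)/(k^2 - 3*k + 2)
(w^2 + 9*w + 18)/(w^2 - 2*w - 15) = (w + 6)/(w - 5)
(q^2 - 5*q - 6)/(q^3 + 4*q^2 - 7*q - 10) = (q - 6)/(q^2 + 3*q - 10)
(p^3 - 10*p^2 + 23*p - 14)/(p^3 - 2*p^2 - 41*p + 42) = (p - 2)/(p + 6)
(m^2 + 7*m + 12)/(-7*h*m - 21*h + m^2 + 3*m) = (-m - 4)/(7*h - m)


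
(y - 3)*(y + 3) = y^2 - 9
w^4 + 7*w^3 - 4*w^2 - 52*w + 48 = (w - 2)*(w - 1)*(w + 4)*(w + 6)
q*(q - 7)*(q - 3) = q^3 - 10*q^2 + 21*q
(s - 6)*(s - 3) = s^2 - 9*s + 18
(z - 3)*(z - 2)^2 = z^3 - 7*z^2 + 16*z - 12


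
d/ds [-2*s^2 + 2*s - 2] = 2 - 4*s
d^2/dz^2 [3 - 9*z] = 0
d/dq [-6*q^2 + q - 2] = 1 - 12*q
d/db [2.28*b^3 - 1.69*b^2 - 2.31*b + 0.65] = 6.84*b^2 - 3.38*b - 2.31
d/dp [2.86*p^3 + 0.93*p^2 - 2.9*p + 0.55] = 8.58*p^2 + 1.86*p - 2.9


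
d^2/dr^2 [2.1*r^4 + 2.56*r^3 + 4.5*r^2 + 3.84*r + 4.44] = 25.2*r^2 + 15.36*r + 9.0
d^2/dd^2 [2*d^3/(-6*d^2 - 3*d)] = -4/(24*d^3 + 36*d^2 + 18*d + 3)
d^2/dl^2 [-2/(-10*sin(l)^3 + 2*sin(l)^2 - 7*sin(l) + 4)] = 2*(-900*sin(l)^6 + 220*sin(l)^5 + 1044*sin(l)^4 - 638*sin(l)^3 + 427*sin(l)^2 + 128*sin(l) + 82)/(10*sin(l)^3 - 2*sin(l)^2 + 7*sin(l) - 4)^3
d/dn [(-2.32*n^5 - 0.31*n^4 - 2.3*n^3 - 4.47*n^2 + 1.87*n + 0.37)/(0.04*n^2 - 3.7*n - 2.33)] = (-0.2784*n^6 + 34.3112*n^5 + 30.377*n^4 + 19.9092*n^3 + 32.5412*n^2 + 20.8006*n - 2.9881)/(0.0016*n^4 - 0.296*n^3 + 13.5036*n^2 + 17.242*n + 5.4289)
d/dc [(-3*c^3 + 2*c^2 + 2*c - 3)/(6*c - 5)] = (-36*c^3 + 57*c^2 - 20*c + 8)/(36*c^2 - 60*c + 25)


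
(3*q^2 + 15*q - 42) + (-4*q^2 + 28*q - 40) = -q^2 + 43*q - 82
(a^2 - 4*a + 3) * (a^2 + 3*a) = a^4 - a^3 - 9*a^2 + 9*a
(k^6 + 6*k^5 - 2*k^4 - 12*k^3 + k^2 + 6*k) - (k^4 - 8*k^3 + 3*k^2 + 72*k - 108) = k^6 + 6*k^5 - 3*k^4 - 4*k^3 - 2*k^2 - 66*k + 108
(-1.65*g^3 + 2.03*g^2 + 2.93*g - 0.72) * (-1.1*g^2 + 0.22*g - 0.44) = 1.815*g^5 - 2.596*g^4 - 2.0504*g^3 + 0.5434*g^2 - 1.4476*g + 0.3168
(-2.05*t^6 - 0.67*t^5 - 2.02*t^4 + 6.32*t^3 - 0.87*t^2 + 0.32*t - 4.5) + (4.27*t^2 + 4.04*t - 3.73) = -2.05*t^6 - 0.67*t^5 - 2.02*t^4 + 6.32*t^3 + 3.4*t^2 + 4.36*t - 8.23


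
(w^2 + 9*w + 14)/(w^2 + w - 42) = (w + 2)/(w - 6)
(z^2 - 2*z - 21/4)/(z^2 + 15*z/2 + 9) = (z - 7/2)/(z + 6)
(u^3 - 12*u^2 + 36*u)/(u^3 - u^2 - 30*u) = (u - 6)/(u + 5)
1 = 1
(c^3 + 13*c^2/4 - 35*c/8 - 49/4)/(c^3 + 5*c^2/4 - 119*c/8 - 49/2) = (c - 2)/(c - 4)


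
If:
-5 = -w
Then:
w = 5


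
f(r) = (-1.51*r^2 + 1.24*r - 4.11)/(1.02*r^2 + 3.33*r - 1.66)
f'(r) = (1.24 - 3.02*r)/(1.02*r^2 + 3.33*r - 1.66) + (-2.04*r - 3.33)*(-1.51*r^2 + 1.24*r - 4.11)/(1.02*r^2 + 3.33*r - 1.66)^2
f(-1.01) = 1.73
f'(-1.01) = -0.52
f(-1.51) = 2.16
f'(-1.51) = -1.21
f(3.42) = -0.81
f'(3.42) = -0.03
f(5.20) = -0.89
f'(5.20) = -0.05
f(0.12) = 3.20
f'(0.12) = 8.47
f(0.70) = -3.40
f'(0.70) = 13.07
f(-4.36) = -11.90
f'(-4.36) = -16.14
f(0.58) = -6.34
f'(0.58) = 45.76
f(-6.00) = -4.37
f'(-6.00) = -1.30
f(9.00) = -1.04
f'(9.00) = -0.03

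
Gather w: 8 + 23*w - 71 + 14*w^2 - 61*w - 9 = 14*w^2 - 38*w - 72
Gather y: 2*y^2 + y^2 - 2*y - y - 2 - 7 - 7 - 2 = 3*y^2 - 3*y - 18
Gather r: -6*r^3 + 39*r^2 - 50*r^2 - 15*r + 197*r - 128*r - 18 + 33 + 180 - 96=-6*r^3 - 11*r^2 + 54*r + 99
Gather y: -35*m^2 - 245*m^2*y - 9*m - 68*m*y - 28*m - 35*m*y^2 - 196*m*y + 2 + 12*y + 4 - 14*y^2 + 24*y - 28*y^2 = -35*m^2 - 37*m + y^2*(-35*m - 42) + y*(-245*m^2 - 264*m + 36) + 6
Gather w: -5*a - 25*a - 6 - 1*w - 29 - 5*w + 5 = -30*a - 6*w - 30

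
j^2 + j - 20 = (j - 4)*(j + 5)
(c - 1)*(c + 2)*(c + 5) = c^3 + 6*c^2 + 3*c - 10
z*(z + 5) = z^2 + 5*z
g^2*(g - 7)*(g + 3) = g^4 - 4*g^3 - 21*g^2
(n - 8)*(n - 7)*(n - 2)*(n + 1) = n^4 - 16*n^3 + 69*n^2 - 26*n - 112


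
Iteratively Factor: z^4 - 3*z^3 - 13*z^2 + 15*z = (z + 3)*(z^3 - 6*z^2 + 5*z) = z*(z + 3)*(z^2 - 6*z + 5) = z*(z - 5)*(z + 3)*(z - 1)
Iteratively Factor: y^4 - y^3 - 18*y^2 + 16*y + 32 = (y + 4)*(y^3 - 5*y^2 + 2*y + 8) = (y - 4)*(y + 4)*(y^2 - y - 2) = (y - 4)*(y + 1)*(y + 4)*(y - 2)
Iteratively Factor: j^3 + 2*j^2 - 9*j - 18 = (j - 3)*(j^2 + 5*j + 6) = (j - 3)*(j + 2)*(j + 3)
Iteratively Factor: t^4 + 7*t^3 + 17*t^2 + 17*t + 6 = (t + 2)*(t^3 + 5*t^2 + 7*t + 3) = (t + 1)*(t + 2)*(t^2 + 4*t + 3) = (t + 1)^2*(t + 2)*(t + 3)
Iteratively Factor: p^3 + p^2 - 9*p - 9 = (p + 3)*(p^2 - 2*p - 3) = (p - 3)*(p + 3)*(p + 1)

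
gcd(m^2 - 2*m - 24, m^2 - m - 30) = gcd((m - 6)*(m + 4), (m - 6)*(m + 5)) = m - 6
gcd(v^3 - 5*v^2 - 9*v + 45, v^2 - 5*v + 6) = v - 3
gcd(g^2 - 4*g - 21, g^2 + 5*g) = 1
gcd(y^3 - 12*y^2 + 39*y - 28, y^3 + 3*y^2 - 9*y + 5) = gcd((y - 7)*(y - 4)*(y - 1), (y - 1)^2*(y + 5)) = y - 1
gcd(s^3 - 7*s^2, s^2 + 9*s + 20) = 1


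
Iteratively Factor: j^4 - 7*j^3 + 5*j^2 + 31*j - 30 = (j - 1)*(j^3 - 6*j^2 - j + 30) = (j - 3)*(j - 1)*(j^2 - 3*j - 10) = (j - 5)*(j - 3)*(j - 1)*(j + 2)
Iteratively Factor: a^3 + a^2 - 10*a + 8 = (a - 1)*(a^2 + 2*a - 8) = (a - 2)*(a - 1)*(a + 4)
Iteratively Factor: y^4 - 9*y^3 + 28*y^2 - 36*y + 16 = (y - 2)*(y^3 - 7*y^2 + 14*y - 8) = (y - 2)*(y - 1)*(y^2 - 6*y + 8) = (y - 4)*(y - 2)*(y - 1)*(y - 2)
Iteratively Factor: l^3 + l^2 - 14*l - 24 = (l + 2)*(l^2 - l - 12) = (l + 2)*(l + 3)*(l - 4)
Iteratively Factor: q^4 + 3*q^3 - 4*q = (q - 1)*(q^3 + 4*q^2 + 4*q) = (q - 1)*(q + 2)*(q^2 + 2*q) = (q - 1)*(q + 2)^2*(q)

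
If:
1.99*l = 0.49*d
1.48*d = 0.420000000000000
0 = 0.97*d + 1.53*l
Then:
No Solution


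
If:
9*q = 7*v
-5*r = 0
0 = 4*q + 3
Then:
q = -3/4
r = 0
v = -27/28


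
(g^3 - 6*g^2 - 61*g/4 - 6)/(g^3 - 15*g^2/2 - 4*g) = (g + 3/2)/g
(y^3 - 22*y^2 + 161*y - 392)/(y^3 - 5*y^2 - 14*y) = (y^2 - 15*y + 56)/(y*(y + 2))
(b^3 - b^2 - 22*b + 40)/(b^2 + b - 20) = b - 2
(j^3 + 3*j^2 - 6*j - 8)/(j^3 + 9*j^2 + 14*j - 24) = (j^2 - j - 2)/(j^2 + 5*j - 6)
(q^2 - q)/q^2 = (q - 1)/q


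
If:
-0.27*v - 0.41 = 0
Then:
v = -1.52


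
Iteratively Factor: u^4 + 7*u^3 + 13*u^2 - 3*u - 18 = (u + 3)*(u^3 + 4*u^2 + u - 6) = (u - 1)*(u + 3)*(u^2 + 5*u + 6) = (u - 1)*(u + 3)^2*(u + 2)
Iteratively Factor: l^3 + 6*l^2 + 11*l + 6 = (l + 2)*(l^2 + 4*l + 3) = (l + 1)*(l + 2)*(l + 3)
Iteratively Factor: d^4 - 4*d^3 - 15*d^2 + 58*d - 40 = (d - 1)*(d^3 - 3*d^2 - 18*d + 40) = (d - 1)*(d + 4)*(d^2 - 7*d + 10) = (d - 5)*(d - 1)*(d + 4)*(d - 2)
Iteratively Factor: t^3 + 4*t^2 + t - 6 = (t + 3)*(t^2 + t - 2) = (t + 2)*(t + 3)*(t - 1)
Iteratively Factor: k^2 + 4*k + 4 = (k + 2)*(k + 2)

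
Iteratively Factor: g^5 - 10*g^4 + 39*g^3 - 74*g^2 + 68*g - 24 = (g - 2)*(g^4 - 8*g^3 + 23*g^2 - 28*g + 12) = (g - 3)*(g - 2)*(g^3 - 5*g^2 + 8*g - 4) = (g - 3)*(g - 2)^2*(g^2 - 3*g + 2) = (g - 3)*(g - 2)^2*(g - 1)*(g - 2)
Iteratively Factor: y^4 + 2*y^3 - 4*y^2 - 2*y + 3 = (y - 1)*(y^3 + 3*y^2 - y - 3) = (y - 1)*(y + 3)*(y^2 - 1) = (y - 1)*(y + 1)*(y + 3)*(y - 1)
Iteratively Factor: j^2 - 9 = (j + 3)*(j - 3)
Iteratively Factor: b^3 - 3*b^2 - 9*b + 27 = (b - 3)*(b^2 - 9) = (b - 3)^2*(b + 3)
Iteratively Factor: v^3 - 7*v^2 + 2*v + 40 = (v - 5)*(v^2 - 2*v - 8) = (v - 5)*(v - 4)*(v + 2)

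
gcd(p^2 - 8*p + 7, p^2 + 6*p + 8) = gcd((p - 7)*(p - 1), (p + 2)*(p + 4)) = 1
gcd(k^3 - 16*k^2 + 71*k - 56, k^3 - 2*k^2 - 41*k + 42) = k^2 - 8*k + 7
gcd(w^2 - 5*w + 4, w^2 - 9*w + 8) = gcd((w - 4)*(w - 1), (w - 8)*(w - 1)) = w - 1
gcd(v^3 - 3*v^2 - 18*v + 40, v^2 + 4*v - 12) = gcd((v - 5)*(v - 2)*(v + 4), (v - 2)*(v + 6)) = v - 2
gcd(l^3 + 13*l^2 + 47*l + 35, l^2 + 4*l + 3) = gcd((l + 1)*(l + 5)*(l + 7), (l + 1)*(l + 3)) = l + 1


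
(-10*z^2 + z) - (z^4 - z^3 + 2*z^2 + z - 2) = -z^4 + z^3 - 12*z^2 + 2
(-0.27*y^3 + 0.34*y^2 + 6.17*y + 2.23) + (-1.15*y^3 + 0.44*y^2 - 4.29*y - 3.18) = -1.42*y^3 + 0.78*y^2 + 1.88*y - 0.95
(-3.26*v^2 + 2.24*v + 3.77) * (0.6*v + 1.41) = -1.956*v^3 - 3.2526*v^2 + 5.4204*v + 5.3157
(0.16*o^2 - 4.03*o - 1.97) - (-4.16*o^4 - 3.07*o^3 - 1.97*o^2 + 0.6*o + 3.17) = 4.16*o^4 + 3.07*o^3 + 2.13*o^2 - 4.63*o - 5.14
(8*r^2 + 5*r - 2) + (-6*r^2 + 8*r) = 2*r^2 + 13*r - 2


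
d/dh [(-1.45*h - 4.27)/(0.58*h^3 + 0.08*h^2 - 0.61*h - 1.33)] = (1.682*h^3 + 7.5458*h^2 + 0.6832*h - 0.6762)/(0.3364*h^6 + 0.0928*h^5 - 0.7012*h^4 - 1.6404*h^3 + 0.1593*h^2 + 1.6226*h + 1.7689)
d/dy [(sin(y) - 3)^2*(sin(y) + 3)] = 3*(sin(y) - 3)*(sin(y) + 1)*cos(y)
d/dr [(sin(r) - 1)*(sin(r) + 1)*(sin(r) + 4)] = (3*sin(r)^2 + 8*sin(r) - 1)*cos(r)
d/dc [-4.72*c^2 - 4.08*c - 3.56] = -9.44*c - 4.08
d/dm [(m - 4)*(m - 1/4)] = 2*m - 17/4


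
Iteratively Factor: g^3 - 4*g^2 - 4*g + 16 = (g + 2)*(g^2 - 6*g + 8) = (g - 4)*(g + 2)*(g - 2)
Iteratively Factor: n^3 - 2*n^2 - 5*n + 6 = (n - 1)*(n^2 - n - 6) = (n - 3)*(n - 1)*(n + 2)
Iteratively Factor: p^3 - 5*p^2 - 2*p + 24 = (p - 3)*(p^2 - 2*p - 8) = (p - 4)*(p - 3)*(p + 2)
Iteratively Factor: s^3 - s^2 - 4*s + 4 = (s + 2)*(s^2 - 3*s + 2) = (s - 2)*(s + 2)*(s - 1)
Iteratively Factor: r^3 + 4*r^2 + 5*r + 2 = (r + 2)*(r^2 + 2*r + 1) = (r + 1)*(r + 2)*(r + 1)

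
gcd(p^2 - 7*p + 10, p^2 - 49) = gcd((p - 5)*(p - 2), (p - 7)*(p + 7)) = 1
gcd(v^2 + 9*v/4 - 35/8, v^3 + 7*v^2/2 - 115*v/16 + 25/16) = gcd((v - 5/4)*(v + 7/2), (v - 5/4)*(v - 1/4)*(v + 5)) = v - 5/4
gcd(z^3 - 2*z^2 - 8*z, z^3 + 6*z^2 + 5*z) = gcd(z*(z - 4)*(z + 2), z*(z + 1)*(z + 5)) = z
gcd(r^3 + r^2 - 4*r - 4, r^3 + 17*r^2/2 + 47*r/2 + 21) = r + 2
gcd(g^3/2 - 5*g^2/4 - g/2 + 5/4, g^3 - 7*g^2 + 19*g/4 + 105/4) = 1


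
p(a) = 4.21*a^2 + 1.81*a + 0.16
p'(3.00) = 27.07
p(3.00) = 43.48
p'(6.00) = 52.33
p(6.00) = 162.58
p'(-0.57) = -2.99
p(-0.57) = 0.50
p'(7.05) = 61.17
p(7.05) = 222.17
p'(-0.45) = -1.98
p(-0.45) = 0.20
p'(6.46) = 56.20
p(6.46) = 187.54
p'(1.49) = 14.36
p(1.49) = 12.20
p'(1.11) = 11.16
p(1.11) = 7.36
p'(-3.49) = -27.58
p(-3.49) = 45.12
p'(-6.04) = -49.05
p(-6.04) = 142.82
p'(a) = 8.42*a + 1.81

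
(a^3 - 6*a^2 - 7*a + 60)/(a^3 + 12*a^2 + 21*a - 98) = (a^3 - 6*a^2 - 7*a + 60)/(a^3 + 12*a^2 + 21*a - 98)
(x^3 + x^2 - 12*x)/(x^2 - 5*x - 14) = x*(-x^2 - x + 12)/(-x^2 + 5*x + 14)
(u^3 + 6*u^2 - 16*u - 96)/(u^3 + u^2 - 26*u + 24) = (u + 4)/(u - 1)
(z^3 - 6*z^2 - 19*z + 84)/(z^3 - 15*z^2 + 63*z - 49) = (z^2 + z - 12)/(z^2 - 8*z + 7)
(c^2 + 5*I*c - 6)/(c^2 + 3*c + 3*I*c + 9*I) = (c + 2*I)/(c + 3)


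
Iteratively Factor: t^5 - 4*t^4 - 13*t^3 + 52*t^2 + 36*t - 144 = (t + 2)*(t^4 - 6*t^3 - t^2 + 54*t - 72) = (t - 4)*(t + 2)*(t^3 - 2*t^2 - 9*t + 18) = (t - 4)*(t - 3)*(t + 2)*(t^2 + t - 6) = (t - 4)*(t - 3)*(t - 2)*(t + 2)*(t + 3)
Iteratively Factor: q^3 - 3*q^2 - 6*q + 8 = (q + 2)*(q^2 - 5*q + 4) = (q - 1)*(q + 2)*(q - 4)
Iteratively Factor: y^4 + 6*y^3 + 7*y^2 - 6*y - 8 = (y + 2)*(y^3 + 4*y^2 - y - 4) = (y + 2)*(y + 4)*(y^2 - 1) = (y - 1)*(y + 2)*(y + 4)*(y + 1)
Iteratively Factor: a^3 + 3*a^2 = (a)*(a^2 + 3*a) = a^2*(a + 3)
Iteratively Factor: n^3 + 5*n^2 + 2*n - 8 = (n + 2)*(n^2 + 3*n - 4) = (n - 1)*(n + 2)*(n + 4)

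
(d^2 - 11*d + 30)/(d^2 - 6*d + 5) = (d - 6)/(d - 1)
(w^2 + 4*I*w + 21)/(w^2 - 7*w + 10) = (w^2 + 4*I*w + 21)/(w^2 - 7*w + 10)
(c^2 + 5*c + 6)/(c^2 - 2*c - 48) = (c^2 + 5*c + 6)/(c^2 - 2*c - 48)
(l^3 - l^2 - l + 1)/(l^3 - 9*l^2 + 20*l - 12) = (l^2 - 1)/(l^2 - 8*l + 12)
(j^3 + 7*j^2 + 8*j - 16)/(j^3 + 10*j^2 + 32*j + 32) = (j - 1)/(j + 2)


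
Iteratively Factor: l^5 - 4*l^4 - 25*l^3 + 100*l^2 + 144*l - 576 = (l - 4)*(l^4 - 25*l^2 + 144) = (l - 4)*(l - 3)*(l^3 + 3*l^2 - 16*l - 48) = (l - 4)^2*(l - 3)*(l^2 + 7*l + 12) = (l - 4)^2*(l - 3)*(l + 4)*(l + 3)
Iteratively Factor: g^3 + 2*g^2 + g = (g + 1)*(g^2 + g) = g*(g + 1)*(g + 1)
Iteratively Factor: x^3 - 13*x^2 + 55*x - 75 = (x - 5)*(x^2 - 8*x + 15) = (x - 5)^2*(x - 3)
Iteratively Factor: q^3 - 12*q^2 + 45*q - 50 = (q - 5)*(q^2 - 7*q + 10) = (q - 5)^2*(q - 2)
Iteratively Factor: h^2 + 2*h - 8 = (h + 4)*(h - 2)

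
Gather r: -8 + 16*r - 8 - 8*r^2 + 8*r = -8*r^2 + 24*r - 16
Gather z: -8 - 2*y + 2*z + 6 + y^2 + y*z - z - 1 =y^2 - 2*y + z*(y + 1) - 3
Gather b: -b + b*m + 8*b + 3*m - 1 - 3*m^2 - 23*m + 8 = b*(m + 7) - 3*m^2 - 20*m + 7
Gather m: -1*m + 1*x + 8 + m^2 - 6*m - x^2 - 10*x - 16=m^2 - 7*m - x^2 - 9*x - 8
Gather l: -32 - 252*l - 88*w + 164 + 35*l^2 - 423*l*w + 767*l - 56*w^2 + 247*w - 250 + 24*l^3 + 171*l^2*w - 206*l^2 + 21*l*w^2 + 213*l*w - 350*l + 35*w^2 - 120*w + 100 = 24*l^3 + l^2*(171*w - 171) + l*(21*w^2 - 210*w + 165) - 21*w^2 + 39*w - 18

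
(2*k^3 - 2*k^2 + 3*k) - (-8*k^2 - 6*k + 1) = 2*k^3 + 6*k^2 + 9*k - 1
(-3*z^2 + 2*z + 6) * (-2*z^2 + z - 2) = 6*z^4 - 7*z^3 - 4*z^2 + 2*z - 12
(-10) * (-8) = 80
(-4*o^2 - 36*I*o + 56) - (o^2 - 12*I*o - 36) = -5*o^2 - 24*I*o + 92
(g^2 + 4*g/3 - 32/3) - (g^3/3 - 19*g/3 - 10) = -g^3/3 + g^2 + 23*g/3 - 2/3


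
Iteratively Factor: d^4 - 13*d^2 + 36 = (d + 2)*(d^3 - 2*d^2 - 9*d + 18) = (d - 2)*(d + 2)*(d^2 - 9) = (d - 3)*(d - 2)*(d + 2)*(d + 3)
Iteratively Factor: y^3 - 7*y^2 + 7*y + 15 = (y + 1)*(y^2 - 8*y + 15) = (y - 5)*(y + 1)*(y - 3)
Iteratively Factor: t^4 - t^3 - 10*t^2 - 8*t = (t - 4)*(t^3 + 3*t^2 + 2*t) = t*(t - 4)*(t^2 + 3*t + 2) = t*(t - 4)*(t + 2)*(t + 1)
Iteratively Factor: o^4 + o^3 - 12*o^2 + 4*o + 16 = (o + 4)*(o^3 - 3*o^2 + 4) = (o + 1)*(o + 4)*(o^2 - 4*o + 4) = (o - 2)*(o + 1)*(o + 4)*(o - 2)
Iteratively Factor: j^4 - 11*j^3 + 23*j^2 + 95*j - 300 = (j - 5)*(j^3 - 6*j^2 - 7*j + 60) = (j - 5)*(j + 3)*(j^2 - 9*j + 20) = (j - 5)^2*(j + 3)*(j - 4)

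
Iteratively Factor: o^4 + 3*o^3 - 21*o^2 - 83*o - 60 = (o + 1)*(o^3 + 2*o^2 - 23*o - 60) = (o + 1)*(o + 4)*(o^2 - 2*o - 15) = (o + 1)*(o + 3)*(o + 4)*(o - 5)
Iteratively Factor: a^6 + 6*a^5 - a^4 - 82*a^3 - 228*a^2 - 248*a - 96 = (a + 1)*(a^5 + 5*a^4 - 6*a^3 - 76*a^2 - 152*a - 96) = (a + 1)*(a + 2)*(a^4 + 3*a^3 - 12*a^2 - 52*a - 48) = (a + 1)*(a + 2)^2*(a^3 + a^2 - 14*a - 24) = (a + 1)*(a + 2)^3*(a^2 - a - 12) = (a + 1)*(a + 2)^3*(a + 3)*(a - 4)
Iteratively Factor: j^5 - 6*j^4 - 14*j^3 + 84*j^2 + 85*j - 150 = (j + 2)*(j^4 - 8*j^3 + 2*j^2 + 80*j - 75) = (j - 1)*(j + 2)*(j^3 - 7*j^2 - 5*j + 75) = (j - 5)*(j - 1)*(j + 2)*(j^2 - 2*j - 15) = (j - 5)^2*(j - 1)*(j + 2)*(j + 3)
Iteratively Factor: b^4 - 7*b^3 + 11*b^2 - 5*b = (b - 1)*(b^3 - 6*b^2 + 5*b) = b*(b - 1)*(b^2 - 6*b + 5) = b*(b - 5)*(b - 1)*(b - 1)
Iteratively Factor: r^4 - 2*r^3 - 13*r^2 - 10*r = (r + 2)*(r^3 - 4*r^2 - 5*r) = (r + 1)*(r + 2)*(r^2 - 5*r) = (r - 5)*(r + 1)*(r + 2)*(r)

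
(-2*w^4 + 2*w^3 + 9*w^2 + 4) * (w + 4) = -2*w^5 - 6*w^4 + 17*w^3 + 36*w^2 + 4*w + 16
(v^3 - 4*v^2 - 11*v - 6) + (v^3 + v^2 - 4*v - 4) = 2*v^3 - 3*v^2 - 15*v - 10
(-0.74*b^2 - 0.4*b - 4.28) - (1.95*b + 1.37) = -0.74*b^2 - 2.35*b - 5.65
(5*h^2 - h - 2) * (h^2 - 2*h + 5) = 5*h^4 - 11*h^3 + 25*h^2 - h - 10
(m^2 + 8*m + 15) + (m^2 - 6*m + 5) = 2*m^2 + 2*m + 20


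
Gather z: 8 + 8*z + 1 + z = 9*z + 9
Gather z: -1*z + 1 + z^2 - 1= z^2 - z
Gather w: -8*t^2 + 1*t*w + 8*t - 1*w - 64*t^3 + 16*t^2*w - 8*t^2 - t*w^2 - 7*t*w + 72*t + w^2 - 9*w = -64*t^3 - 16*t^2 + 80*t + w^2*(1 - t) + w*(16*t^2 - 6*t - 10)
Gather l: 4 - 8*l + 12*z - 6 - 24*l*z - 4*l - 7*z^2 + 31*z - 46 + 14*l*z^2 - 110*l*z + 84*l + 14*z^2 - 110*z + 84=l*(14*z^2 - 134*z + 72) + 7*z^2 - 67*z + 36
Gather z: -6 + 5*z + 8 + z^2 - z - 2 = z^2 + 4*z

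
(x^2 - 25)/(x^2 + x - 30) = (x + 5)/(x + 6)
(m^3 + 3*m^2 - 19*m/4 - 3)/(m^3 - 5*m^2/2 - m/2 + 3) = (m^2 + 9*m/2 + 2)/(m^2 - m - 2)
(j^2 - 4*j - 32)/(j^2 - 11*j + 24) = (j + 4)/(j - 3)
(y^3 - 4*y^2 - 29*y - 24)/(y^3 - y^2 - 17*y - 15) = (y - 8)/(y - 5)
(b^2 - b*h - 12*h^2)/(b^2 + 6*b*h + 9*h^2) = (b - 4*h)/(b + 3*h)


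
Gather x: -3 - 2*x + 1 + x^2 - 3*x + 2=x^2 - 5*x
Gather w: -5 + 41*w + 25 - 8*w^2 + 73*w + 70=-8*w^2 + 114*w + 90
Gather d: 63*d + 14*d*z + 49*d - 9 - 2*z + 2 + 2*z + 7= d*(14*z + 112)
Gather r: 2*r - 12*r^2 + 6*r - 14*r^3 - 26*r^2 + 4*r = -14*r^3 - 38*r^2 + 12*r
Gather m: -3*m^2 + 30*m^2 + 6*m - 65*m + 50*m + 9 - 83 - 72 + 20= 27*m^2 - 9*m - 126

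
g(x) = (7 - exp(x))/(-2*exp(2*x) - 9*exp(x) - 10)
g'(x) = (7 - exp(x))*(4*exp(2*x) + 9*exp(x))/(-2*exp(2*x) - 9*exp(x) - 10)^2 - exp(x)/(-2*exp(2*x) - 9*exp(x) - 10) = (-(exp(x) - 7)*(4*exp(x) + 9) + 2*exp(2*x) + 9*exp(x) + 10)*exp(x)/(2*exp(2*x) + 9*exp(x) + 10)^2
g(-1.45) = -0.55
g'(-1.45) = 0.12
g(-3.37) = -0.68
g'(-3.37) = 0.02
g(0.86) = -0.11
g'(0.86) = 0.17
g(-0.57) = -0.41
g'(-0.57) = 0.20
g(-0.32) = -0.36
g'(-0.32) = 0.22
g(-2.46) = -0.64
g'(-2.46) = 0.06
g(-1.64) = -0.58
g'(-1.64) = 0.11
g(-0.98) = -0.48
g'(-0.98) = 0.17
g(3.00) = 0.01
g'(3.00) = 0.00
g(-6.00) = -0.70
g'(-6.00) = 0.00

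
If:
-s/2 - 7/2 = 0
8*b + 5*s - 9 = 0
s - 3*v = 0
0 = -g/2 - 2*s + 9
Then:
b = 11/2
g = 46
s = -7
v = -7/3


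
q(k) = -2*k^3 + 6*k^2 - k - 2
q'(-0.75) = -13.38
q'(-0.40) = -6.76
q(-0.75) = 2.97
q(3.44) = -15.85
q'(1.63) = 2.62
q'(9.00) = -379.00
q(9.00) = -983.00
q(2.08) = 3.88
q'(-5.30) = -233.14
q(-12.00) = 4330.00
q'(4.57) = -71.47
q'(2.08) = -2.00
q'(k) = -6*k^2 + 12*k - 1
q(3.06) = -6.18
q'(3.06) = -20.46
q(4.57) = -72.15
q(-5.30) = 469.59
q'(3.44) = -30.72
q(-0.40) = -0.51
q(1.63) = 3.65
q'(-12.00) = -1009.00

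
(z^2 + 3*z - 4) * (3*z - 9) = 3*z^3 - 39*z + 36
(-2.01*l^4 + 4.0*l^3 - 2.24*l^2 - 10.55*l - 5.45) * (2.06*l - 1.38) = -4.1406*l^5 + 11.0138*l^4 - 10.1344*l^3 - 18.6418*l^2 + 3.332*l + 7.521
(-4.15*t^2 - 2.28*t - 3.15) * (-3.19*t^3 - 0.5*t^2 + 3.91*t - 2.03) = 13.2385*t^5 + 9.3482*t^4 - 5.038*t^3 + 1.0847*t^2 - 7.6881*t + 6.3945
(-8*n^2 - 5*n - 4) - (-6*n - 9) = -8*n^2 + n + 5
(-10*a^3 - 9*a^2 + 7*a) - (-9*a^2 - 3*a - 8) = -10*a^3 + 10*a + 8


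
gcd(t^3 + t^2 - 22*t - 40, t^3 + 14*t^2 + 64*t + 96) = t + 4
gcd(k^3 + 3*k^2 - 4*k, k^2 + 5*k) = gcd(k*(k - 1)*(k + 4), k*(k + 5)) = k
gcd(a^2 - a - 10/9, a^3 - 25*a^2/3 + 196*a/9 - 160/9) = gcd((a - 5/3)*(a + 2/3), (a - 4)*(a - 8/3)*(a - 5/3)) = a - 5/3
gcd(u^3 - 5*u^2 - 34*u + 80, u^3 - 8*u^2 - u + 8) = u - 8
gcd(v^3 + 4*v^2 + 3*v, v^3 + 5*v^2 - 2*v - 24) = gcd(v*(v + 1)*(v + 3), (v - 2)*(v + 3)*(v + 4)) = v + 3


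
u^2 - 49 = (u - 7)*(u + 7)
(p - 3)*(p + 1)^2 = p^3 - p^2 - 5*p - 3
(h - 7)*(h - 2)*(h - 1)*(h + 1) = h^4 - 9*h^3 + 13*h^2 + 9*h - 14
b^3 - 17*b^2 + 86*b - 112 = (b - 8)*(b - 7)*(b - 2)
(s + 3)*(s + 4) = s^2 + 7*s + 12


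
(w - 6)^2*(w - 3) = w^3 - 15*w^2 + 72*w - 108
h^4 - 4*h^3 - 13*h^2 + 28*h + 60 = (h - 5)*(h - 3)*(h + 2)^2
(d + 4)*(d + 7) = d^2 + 11*d + 28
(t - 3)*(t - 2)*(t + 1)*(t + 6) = t^4 + 2*t^3 - 23*t^2 + 12*t + 36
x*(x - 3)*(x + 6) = x^3 + 3*x^2 - 18*x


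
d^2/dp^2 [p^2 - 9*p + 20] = 2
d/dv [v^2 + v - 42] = 2*v + 1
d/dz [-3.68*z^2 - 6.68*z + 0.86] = -7.36*z - 6.68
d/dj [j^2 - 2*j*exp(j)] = -2*j*exp(j) + 2*j - 2*exp(j)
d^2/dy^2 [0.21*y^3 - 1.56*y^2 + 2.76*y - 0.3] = 1.26*y - 3.12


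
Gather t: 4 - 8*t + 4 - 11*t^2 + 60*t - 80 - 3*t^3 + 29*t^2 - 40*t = -3*t^3 + 18*t^2 + 12*t - 72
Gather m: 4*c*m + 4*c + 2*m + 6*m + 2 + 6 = 4*c + m*(4*c + 8) + 8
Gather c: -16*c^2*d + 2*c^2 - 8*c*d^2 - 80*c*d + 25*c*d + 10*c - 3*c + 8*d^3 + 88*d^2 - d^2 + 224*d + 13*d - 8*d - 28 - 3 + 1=c^2*(2 - 16*d) + c*(-8*d^2 - 55*d + 7) + 8*d^3 + 87*d^2 + 229*d - 30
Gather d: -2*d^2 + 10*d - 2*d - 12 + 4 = -2*d^2 + 8*d - 8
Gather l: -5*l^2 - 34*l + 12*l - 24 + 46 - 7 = -5*l^2 - 22*l + 15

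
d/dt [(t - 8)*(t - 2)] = 2*t - 10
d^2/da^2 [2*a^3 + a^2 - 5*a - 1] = 12*a + 2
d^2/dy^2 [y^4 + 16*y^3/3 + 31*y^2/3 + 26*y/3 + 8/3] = 12*y^2 + 32*y + 62/3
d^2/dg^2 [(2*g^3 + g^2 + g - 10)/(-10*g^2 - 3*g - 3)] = 4*(-14*g^3 + 1518*g^2 + 468*g - 105)/(1000*g^6 + 900*g^5 + 1170*g^4 + 567*g^3 + 351*g^2 + 81*g + 27)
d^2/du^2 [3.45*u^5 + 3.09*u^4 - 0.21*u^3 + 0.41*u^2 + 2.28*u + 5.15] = 69.0*u^3 + 37.08*u^2 - 1.26*u + 0.82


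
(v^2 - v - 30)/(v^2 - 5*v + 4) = (v^2 - v - 30)/(v^2 - 5*v + 4)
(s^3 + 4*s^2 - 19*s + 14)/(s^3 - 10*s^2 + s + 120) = (s^3 + 4*s^2 - 19*s + 14)/(s^3 - 10*s^2 + s + 120)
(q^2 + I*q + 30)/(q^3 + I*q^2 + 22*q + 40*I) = (q + 6*I)/(q^2 + 6*I*q - 8)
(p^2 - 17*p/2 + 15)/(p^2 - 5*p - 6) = (p - 5/2)/(p + 1)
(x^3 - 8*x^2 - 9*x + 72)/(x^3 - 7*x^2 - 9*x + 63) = (x - 8)/(x - 7)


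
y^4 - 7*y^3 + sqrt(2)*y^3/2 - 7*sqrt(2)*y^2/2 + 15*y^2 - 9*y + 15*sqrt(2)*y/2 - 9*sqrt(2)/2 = (y - 3)^2*(y - 1)*(y + sqrt(2)/2)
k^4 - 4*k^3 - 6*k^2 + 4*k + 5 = (k - 5)*(k - 1)*(k + 1)^2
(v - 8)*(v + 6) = v^2 - 2*v - 48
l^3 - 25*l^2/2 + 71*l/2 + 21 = (l - 7)*(l - 6)*(l + 1/2)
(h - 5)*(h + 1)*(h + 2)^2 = h^4 - 17*h^2 - 36*h - 20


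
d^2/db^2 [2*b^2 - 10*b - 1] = 4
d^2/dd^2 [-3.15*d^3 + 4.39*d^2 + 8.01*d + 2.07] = 8.78 - 18.9*d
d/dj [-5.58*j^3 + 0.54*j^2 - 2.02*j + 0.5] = -16.74*j^2 + 1.08*j - 2.02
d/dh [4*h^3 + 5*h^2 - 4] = 2*h*(6*h + 5)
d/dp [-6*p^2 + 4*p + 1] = 4 - 12*p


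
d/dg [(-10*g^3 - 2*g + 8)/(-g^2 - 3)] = 2*(5*g^4 + 44*g^2 + 8*g + 3)/(g^4 + 6*g^2 + 9)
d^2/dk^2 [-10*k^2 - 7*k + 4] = -20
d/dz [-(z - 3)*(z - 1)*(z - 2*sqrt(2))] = -3*z^2 + 4*sqrt(2)*z + 8*z - 8*sqrt(2) - 3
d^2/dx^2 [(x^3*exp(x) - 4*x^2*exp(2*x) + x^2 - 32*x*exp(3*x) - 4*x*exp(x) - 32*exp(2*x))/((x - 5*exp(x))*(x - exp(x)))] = (x^7 - 10*x^6*exp(x) + 2*x^6 - 246*x^5*exp(2*x) - 36*x^5*exp(x) + 2*x^5 + 2078*x^4*exp(3*x) + 396*x^4*exp(2*x) - 136*x^4*exp(x) - 4*x^4 - 5023*x^3*exp(4*x) - 932*x^3*exp(3*x) + 556*x^3*exp(2*x) + 272*x^3*exp(x) + 4*x^3 + 2880*x^2*exp(5*x) - 1350*x^2*exp(4*x) - 592*x^2*exp(3*x) - 1212*x^2*exp(2*x) - 222*x^2*exp(x) - 800*x*exp(6*x) + 5760*x*exp(5*x) + 50*x*exp(4*x) + 1064*x*exp(3*x) + 1272*x*exp(2*x) - 1600*exp(6*x) - 2120*exp(5*x) + 2120*exp(4*x) - 2174*exp(3*x))*exp(x)/(x^6 - 18*x^5*exp(x) + 123*x^4*exp(2*x) - 396*x^3*exp(3*x) + 615*x^2*exp(4*x) - 450*x*exp(5*x) + 125*exp(6*x))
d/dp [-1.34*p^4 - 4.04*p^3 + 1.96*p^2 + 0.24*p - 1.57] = -5.36*p^3 - 12.12*p^2 + 3.92*p + 0.24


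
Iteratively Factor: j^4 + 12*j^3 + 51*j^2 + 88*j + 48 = (j + 3)*(j^3 + 9*j^2 + 24*j + 16) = (j + 3)*(j + 4)*(j^2 + 5*j + 4) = (j + 3)*(j + 4)^2*(j + 1)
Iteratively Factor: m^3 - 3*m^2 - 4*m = (m)*(m^2 - 3*m - 4) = m*(m + 1)*(m - 4)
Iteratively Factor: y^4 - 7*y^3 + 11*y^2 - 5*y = (y - 5)*(y^3 - 2*y^2 + y) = (y - 5)*(y - 1)*(y^2 - y) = (y - 5)*(y - 1)^2*(y)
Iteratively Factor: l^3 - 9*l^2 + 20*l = (l - 5)*(l^2 - 4*l) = l*(l - 5)*(l - 4)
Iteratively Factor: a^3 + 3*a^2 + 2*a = (a)*(a^2 + 3*a + 2) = a*(a + 1)*(a + 2)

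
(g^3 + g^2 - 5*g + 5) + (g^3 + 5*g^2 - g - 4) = 2*g^3 + 6*g^2 - 6*g + 1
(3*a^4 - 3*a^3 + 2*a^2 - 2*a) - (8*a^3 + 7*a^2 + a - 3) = 3*a^4 - 11*a^3 - 5*a^2 - 3*a + 3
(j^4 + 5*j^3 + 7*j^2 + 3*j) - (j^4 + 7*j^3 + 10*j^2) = -2*j^3 - 3*j^2 + 3*j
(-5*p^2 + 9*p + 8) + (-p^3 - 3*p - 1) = -p^3 - 5*p^2 + 6*p + 7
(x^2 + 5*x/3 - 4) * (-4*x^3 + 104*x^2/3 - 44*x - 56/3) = -4*x^5 + 28*x^4 + 268*x^3/9 - 692*x^2/3 + 1304*x/9 + 224/3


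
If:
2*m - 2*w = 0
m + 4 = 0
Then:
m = -4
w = -4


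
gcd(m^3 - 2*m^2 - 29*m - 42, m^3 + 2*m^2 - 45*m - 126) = m^2 - 4*m - 21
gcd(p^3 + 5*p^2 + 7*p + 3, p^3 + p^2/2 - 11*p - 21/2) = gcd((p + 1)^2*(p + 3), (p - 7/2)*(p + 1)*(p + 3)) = p^2 + 4*p + 3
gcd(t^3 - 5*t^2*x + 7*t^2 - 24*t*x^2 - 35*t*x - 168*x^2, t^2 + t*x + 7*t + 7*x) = t + 7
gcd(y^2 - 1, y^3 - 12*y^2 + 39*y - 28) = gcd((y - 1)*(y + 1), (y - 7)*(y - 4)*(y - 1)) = y - 1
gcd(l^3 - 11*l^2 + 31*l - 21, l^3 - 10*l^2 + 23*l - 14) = l^2 - 8*l + 7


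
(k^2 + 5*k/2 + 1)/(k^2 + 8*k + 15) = (k^2 + 5*k/2 + 1)/(k^2 + 8*k + 15)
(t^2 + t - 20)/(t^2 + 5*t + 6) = (t^2 + t - 20)/(t^2 + 5*t + 6)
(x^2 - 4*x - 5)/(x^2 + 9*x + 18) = (x^2 - 4*x - 5)/(x^2 + 9*x + 18)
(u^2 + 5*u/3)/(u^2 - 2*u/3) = (3*u + 5)/(3*u - 2)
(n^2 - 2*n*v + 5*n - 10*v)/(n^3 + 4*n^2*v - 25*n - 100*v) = (n - 2*v)/(n^2 + 4*n*v - 5*n - 20*v)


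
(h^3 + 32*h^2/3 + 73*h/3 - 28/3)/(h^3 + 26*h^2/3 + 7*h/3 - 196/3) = (3*h - 1)/(3*h - 7)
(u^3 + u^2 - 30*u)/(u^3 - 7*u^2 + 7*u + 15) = u*(u + 6)/(u^2 - 2*u - 3)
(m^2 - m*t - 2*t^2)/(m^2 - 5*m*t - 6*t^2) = (-m + 2*t)/(-m + 6*t)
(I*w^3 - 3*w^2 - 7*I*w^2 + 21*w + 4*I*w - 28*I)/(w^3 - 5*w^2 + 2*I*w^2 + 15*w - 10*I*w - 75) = (I*w^3 + w^2*(-3 - 7*I) + w*(21 + 4*I) - 28*I)/(w^3 + w^2*(-5 + 2*I) + w*(15 - 10*I) - 75)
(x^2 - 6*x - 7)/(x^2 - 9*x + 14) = (x + 1)/(x - 2)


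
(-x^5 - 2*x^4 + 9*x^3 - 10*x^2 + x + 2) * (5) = -5*x^5 - 10*x^4 + 45*x^3 - 50*x^2 + 5*x + 10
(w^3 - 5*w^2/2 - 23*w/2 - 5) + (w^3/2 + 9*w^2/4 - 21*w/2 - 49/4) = 3*w^3/2 - w^2/4 - 22*w - 69/4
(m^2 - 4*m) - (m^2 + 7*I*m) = -4*m - 7*I*m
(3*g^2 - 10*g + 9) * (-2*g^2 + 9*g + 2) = -6*g^4 + 47*g^3 - 102*g^2 + 61*g + 18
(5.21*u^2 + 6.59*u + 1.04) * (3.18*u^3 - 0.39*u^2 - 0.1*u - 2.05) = 16.5678*u^5 + 18.9243*u^4 + 0.2161*u^3 - 11.7451*u^2 - 13.6135*u - 2.132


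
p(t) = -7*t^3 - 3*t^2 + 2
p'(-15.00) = -4635.00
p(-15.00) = 22952.00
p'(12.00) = -3096.00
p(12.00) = -12526.00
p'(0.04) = -0.27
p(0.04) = 1.99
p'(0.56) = -9.95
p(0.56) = -0.17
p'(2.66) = -164.55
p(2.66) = -150.97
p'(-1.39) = -32.23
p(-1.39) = 15.00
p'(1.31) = -43.90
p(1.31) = -18.88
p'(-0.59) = -3.77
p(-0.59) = 2.39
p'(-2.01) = -72.78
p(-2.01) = 46.72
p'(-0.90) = -11.61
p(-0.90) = 4.67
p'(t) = -21*t^2 - 6*t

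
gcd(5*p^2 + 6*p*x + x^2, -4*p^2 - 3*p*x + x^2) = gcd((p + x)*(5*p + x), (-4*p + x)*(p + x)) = p + x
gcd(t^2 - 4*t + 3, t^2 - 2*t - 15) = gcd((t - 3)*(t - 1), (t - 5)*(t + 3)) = 1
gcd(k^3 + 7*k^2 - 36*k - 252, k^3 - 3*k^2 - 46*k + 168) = k^2 + k - 42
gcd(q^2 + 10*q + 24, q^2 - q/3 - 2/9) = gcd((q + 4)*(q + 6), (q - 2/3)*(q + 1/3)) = 1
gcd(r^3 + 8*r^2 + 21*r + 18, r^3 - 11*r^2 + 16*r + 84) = r + 2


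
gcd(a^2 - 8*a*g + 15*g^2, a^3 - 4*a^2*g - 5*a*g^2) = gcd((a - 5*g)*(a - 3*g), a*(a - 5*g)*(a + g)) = a - 5*g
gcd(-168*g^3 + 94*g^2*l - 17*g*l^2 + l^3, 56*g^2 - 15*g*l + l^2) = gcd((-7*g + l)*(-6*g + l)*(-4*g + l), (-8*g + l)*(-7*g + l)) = 7*g - l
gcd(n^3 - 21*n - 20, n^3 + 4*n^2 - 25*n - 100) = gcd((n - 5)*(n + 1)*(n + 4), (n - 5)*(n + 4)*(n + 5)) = n^2 - n - 20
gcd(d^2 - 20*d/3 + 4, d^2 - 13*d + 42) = d - 6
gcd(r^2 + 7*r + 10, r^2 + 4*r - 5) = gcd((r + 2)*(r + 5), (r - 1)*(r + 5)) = r + 5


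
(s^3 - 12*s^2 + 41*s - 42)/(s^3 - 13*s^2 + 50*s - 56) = (s - 3)/(s - 4)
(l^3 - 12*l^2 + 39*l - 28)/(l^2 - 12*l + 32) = (l^2 - 8*l + 7)/(l - 8)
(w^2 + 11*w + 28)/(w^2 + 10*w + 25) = (w^2 + 11*w + 28)/(w^2 + 10*w + 25)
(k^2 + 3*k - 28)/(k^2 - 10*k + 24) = (k + 7)/(k - 6)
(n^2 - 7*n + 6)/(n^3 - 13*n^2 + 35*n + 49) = (n^2 - 7*n + 6)/(n^3 - 13*n^2 + 35*n + 49)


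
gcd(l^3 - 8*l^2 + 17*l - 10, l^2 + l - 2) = l - 1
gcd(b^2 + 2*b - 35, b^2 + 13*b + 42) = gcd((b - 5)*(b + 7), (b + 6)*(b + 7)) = b + 7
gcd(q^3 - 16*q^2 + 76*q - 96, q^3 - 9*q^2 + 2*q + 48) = q - 8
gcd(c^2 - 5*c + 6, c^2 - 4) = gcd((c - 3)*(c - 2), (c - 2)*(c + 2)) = c - 2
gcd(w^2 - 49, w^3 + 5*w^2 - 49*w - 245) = w^2 - 49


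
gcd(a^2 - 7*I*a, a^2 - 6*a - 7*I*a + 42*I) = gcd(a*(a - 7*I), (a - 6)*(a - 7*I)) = a - 7*I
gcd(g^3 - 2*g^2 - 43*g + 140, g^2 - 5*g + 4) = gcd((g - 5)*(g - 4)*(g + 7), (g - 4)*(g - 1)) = g - 4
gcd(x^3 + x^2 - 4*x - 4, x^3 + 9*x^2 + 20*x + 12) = x^2 + 3*x + 2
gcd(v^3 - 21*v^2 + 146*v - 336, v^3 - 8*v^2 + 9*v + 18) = v - 6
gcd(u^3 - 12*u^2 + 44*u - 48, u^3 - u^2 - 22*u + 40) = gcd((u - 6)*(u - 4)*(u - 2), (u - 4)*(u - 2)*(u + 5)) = u^2 - 6*u + 8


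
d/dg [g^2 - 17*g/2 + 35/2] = 2*g - 17/2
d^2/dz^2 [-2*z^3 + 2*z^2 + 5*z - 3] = 4 - 12*z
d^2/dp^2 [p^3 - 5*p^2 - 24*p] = 6*p - 10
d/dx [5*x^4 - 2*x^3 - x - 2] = 20*x^3 - 6*x^2 - 1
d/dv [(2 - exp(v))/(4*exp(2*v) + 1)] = (8*(exp(v) - 2)*exp(v) - 4*exp(2*v) - 1)*exp(v)/(4*exp(2*v) + 1)^2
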